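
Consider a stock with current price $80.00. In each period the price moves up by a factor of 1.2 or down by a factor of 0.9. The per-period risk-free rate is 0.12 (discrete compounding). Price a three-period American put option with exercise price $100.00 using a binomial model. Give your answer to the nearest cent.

Risk-neutral probability p = (1 + 0.12 − 0.9)/(1.2 − 0.9) = 0.2200/0.3000 = 0.7333
Terminal stock prices: S_uuu = 138.2, S_uud = 103.7, S_udd = 77.76, S_ddd = 58.32
Terminal payoffs (K − S): max(-38.24, 0) = 0, max(-3.68, 0) = 0, max(22.24, 0) = 22.24, max(41.68, 0) = 41.68
Node uu (S = 115.2): continuation = 1/1.12·[0.7333·0.0000 + 0.2667·0.0000] = 0.0000; exercise value = 0.0000 ≤ continuation, so V_uu = 0.0000
Node ud (S = 86.4): continuation = 1/1.12·[0.7333·0.0000 + 0.2667·22.2400] = 5.2952; exercise value = 13.6000 > continuation, so V_ud = 13.6000 (exercise)
Node dd (S = 64.8): continuation = 1/1.12·[0.7333·22.2400 + 0.2667·41.6800] = 24.4857; exercise value = 35.2000 > continuation, so V_dd = 35.2000 (exercise)
Node u (S = 96): continuation = 1/1.12·[0.7333·0.0000 + 0.2667·13.6000] = 3.2381; exercise value = 4.0000 > continuation, so V_u = 4.0000 (exercise)
Node d (S = 72): continuation = 1/1.12·[0.7333·13.6000 + 0.2667·35.2000] = 17.2857; exercise value = 28.0000 > continuation, so V_d = 28.0000 (exercise)
Node 0 (S = 80): continuation = 1/1.12·[0.7333·4.0000 + 0.2667·28.0000] = 9.2857; exercise value = 20.0000 > continuation, so V_0 = 20.0000 (exercise)

$20.00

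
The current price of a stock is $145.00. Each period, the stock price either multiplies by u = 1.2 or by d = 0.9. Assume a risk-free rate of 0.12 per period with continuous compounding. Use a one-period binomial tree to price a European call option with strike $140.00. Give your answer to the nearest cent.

Risk-neutral probability p = (e^0.12 − 0.9)/(1.2 − 0.9) = 0.2275/0.3000 = 0.7583
Terminal stock prices: S_u = 174, S_d = 130.5
Terminal payoffs (S − K): max(34, 0) = 34, max(-9.5, 0) = 0
Node 0 (S = 145): V_0 = e^(−0.12)·[0.7583·34.0000 + 0.2417·0.0000] = 22.8674

$22.87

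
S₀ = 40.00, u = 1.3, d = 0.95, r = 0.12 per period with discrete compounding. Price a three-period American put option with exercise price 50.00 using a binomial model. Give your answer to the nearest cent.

10.00

Risk-neutral probability p = (1 + 0.12 − 0.95)/(1.3 − 0.95) = 0.1700/0.3500 = 0.4857
Terminal stock prices: S_uuu = 87.88, S_uud = 64.22, S_udd = 46.93, S_ddd = 34.29
Terminal payoffs (K − S): max(-37.88, 0) = 0, max(-14.22, 0) = 0, max(3.07, 0) = 3.07, max(15.71, 0) = 15.71
Node uu (S = 67.6): continuation = 1/1.12·[0.4857·0.0000 + 0.5143·0.0000] = 0.0000; exercise value = 0.0000 ≤ continuation, so V_uu = 0.0000
Node ud (S = 49.4): continuation = 1/1.12·[0.4857·0.0000 + 0.5143·3.0700] = 1.4097; exercise value = 0.6000 ≤ continuation, so V_ud = 1.4097
Node dd (S = 36.1): continuation = 1/1.12·[0.4857·3.0700 + 0.5143·15.7050] = 8.5429; exercise value = 13.9000 > continuation, so V_dd = 13.9000 (exercise)
Node u (S = 52): continuation = 1/1.12·[0.4857·0.0000 + 0.5143·1.4097] = 0.6473; exercise value = 0.0000 ≤ continuation, so V_u = 0.6473
Node d (S = 38): continuation = 1/1.12·[0.4857·1.4097 + 0.5143·13.9000] = 6.9940; exercise value = 12.0000 > continuation, so V_d = 12.0000 (exercise)
Node 0 (S = 40): continuation = 1/1.12·[0.4857·0.6473 + 0.5143·12.0000] = 5.7909; exercise value = 10.0000 > continuation, so V_0 = 10.0000 (exercise)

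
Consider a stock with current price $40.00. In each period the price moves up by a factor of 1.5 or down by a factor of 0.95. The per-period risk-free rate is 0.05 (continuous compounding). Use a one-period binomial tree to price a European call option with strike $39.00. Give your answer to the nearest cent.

Risk-neutral probability p = (e^0.05 − 0.95)/(1.5 − 0.95) = 0.1013/0.5500 = 0.1841
Terminal stock prices: S_u = 60, S_d = 38
Terminal payoffs (S − K): max(21, 0) = 21, max(-1, 0) = 0
Node 0 (S = 40): V_0 = e^(−0.05)·[0.1841·21.0000 + 0.8159·0.0000] = 3.6781

$3.68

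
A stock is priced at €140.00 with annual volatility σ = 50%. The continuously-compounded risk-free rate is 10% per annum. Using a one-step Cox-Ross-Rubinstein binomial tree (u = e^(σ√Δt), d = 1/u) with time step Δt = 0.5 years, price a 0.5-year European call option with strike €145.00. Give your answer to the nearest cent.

€25.01

CRR parameters: u = e^(σ√Δt) = e^(0.5·√0.5) = 1.4241, d = 1/u = 0.7022
Per-period rate: rΔt = 0.1·0.5 = 0.05, so R = e^0.05 = 1.0513
Risk-neutral probability p = (e^0.05 − 0.7022)/(1.4241 − 0.7022) = 0.3491/0.7219 = 0.4835
Terminal stock prices: S_u = 199.4, S_d = 98.31
Terminal payoffs (S − K): max(54.38, 0) = 54.38, max(-46.69, 0) = 0
Node 0 (S = 140): V_0 = e^(−0.05)·[0.4835·54.3767 + 0.5165·0.0000] = 25.0110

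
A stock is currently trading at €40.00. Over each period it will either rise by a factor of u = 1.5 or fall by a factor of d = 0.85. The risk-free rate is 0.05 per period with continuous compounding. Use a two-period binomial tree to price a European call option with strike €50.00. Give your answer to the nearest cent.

Risk-neutral probability p = (e^0.05 − 0.85)/(1.5 − 0.85) = 0.2013/0.6500 = 0.3096
Terminal stock prices: S_uu = 90, S_ud = 51, S_dd = 28.9
Terminal payoffs (S − K): max(40, 0) = 40, max(1, 0) = 1, max(-21.1, 0) = 0
Node u (S = 60): V_u = e^(−0.05)·[0.3096·40.0000 + 0.6904·1.0000] = 12.4385
Node d (S = 34): V_d = e^(−0.05)·[0.3096·1.0000 + 0.6904·0.0000] = 0.2945
Node 0 (S = 40): V_0 = e^(−0.05)·[0.3096·12.4385 + 0.6904·0.2945] = 3.8571

€3.86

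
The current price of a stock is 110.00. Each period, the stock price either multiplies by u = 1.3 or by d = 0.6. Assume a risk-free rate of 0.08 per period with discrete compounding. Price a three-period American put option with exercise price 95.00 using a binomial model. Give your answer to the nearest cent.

Risk-neutral probability p = (1 + 0.08 − 0.6)/(1.3 − 0.6) = 0.4800/0.7000 = 0.6857
Terminal stock prices: S_uuu = 241.7, S_uud = 111.5, S_udd = 51.48, S_ddd = 23.76
Terminal payoffs (K − S): max(-146.7, 0) = 0, max(-16.54, 0) = 0, max(43.52, 0) = 43.52, max(71.24, 0) = 71.24
Node uu (S = 185.9): continuation = 1/1.08·[0.6857·0.0000 + 0.3143·0.0000] = 0.0000; exercise value = 0.0000 ≤ continuation, so V_uu = 0.0000
Node ud (S = 85.8): continuation = 1/1.08·[0.6857·0.0000 + 0.3143·43.5200] = 12.6646; exercise value = 9.2000 ≤ continuation, so V_ud = 12.6646
Node dd (S = 39.6): continuation = 1/1.08·[0.6857·43.5200 + 0.3143·71.2400] = 48.3630; exercise value = 55.4000 > continuation, so V_dd = 55.4000 (exercise)
Node u (S = 143): continuation = 1/1.08·[0.6857·0.0000 + 0.3143·12.6646] = 3.6855; exercise value = 0.0000 ≤ continuation, so V_u = 3.6855
Node d (S = 66): continuation = 1/1.08·[0.6857·12.6646 + 0.3143·55.4000] = 24.1627; exercise value = 29.0000 > continuation, so V_d = 29.0000 (exercise)
Node 0 (S = 110): continuation = 1/1.08·[0.6857·3.6855 + 0.3143·29.0000] = 10.7791; exercise value = 0.0000 ≤ continuation, so V_0 = 10.7791

10.78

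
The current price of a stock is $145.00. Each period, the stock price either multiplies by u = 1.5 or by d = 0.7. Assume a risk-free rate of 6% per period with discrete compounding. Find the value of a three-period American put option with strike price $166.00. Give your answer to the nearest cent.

Risk-neutral probability p = (1 + 0.06 − 0.7)/(1.5 − 0.7) = 0.3600/0.8000 = 0.4500
Terminal stock prices: S_uuu = 489.4, S_uud = 228.4, S_udd = 106.6, S_ddd = 49.73
Terminal payoffs (K − S): max(-323.4, 0) = 0, max(-62.37, 0) = 0, max(59.43, 0) = 59.43, max(116.3, 0) = 116.3
Node uu (S = 326.2): continuation = 1/1.06·[0.4500·0.0000 + 0.5500·0.0000] = 0.0000; exercise value = 0.0000 ≤ continuation, so V_uu = 0.0000
Node ud (S = 152.2): continuation = 1/1.06·[0.4500·0.0000 + 0.5500·59.4250] = 30.8337; exercise value = 13.7500 ≤ continuation, so V_ud = 30.8337
Node dd (S = 71.05): continuation = 1/1.06·[0.4500·59.4250 + 0.5500·116.2650] = 85.5538; exercise value = 94.9500 > continuation, so V_dd = 94.9500 (exercise)
Node u (S = 217.5): continuation = 1/1.06·[0.4500·0.0000 + 0.5500·30.8337] = 15.9986; exercise value = 0.0000 ≤ continuation, so V_u = 15.9986
Node d (S = 101.5): continuation = 1/1.06·[0.4500·30.8337 + 0.5500·94.9500] = 62.3563; exercise value = 64.5000 > continuation, so V_d = 64.5000 (exercise)
Node 0 (S = 145): continuation = 1/1.06·[0.4500·15.9986 + 0.5500·64.5000] = 40.2589; exercise value = 21.0000 ≤ continuation, so V_0 = 40.2589

$40.26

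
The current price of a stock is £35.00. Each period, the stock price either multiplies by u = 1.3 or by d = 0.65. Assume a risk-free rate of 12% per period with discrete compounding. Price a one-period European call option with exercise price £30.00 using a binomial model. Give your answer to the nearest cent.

Risk-neutral probability p = (1 + 0.12 − 0.65)/(1.3 − 0.65) = 0.4700/0.6500 = 0.7231
Terminal stock prices: S_u = 45.5, S_d = 22.75
Terminal payoffs (S − K): max(15.5, 0) = 15.5, max(-7.25, 0) = 0
Node 0 (S = 35): V_0 = 1/1.12·[0.7231·15.5000 + 0.2769·0.0000] = 10.0069

£10.01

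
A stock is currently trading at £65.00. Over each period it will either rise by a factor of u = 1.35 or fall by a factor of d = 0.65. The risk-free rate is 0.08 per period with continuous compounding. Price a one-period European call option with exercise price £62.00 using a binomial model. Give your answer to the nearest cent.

Risk-neutral probability p = (e^0.08 − 0.65)/(1.35 − 0.65) = 0.4333/0.7000 = 0.6190
Terminal stock prices: S_u = 87.75, S_d = 42.25
Terminal payoffs (S − K): max(25.75, 0) = 25.75, max(-19.75, 0) = 0
Node 0 (S = 65): V_0 = e^(−0.08)·[0.6190·25.7500 + 0.3810·0.0000] = 14.7133

£14.71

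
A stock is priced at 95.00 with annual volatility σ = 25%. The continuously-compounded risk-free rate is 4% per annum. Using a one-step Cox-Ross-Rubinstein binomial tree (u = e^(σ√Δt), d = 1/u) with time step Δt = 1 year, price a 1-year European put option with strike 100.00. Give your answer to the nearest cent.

CRR parameters: u = e^(σ√Δt) = e^(0.25·√1) = 1.2840, d = 1/u = 0.7788
Per-period rate: rΔt = 0.04·1 = 0.04, so R = e^0.04 = 1.0408
Risk-neutral probability p = (e^0.04 − 0.7788)/(1.2840 − 0.7788) = 0.2620/0.5052 = 0.5186
Terminal stock prices: S_u = 122, S_d = 73.99
Terminal payoffs (K − S): max(-21.98, 0) = 0, max(26.01, 0) = 26.01
Node 0 (S = 95): V_0 = e^(−0.04)·[0.5186·0.0000 + 0.4814·26.0139] = 12.0320

12.03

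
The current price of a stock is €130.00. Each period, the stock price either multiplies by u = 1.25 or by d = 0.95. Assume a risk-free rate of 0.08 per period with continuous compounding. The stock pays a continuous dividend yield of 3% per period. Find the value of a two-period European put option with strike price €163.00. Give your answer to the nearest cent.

€20.37

Per-period risk-free factor R = e^0.08 = 1.0833; dividend-adjusted growth = e^(0.08−0.03) = 1.0513.
Risk-neutral probability p = (1.0513 − 0.95)/(1.25 − 0.95) = 0.1013/0.3000 = 0.3376
Terminal stock prices: S_uu = 203.1, S_ud = 154.4, S_dd = 117.3
Terminal payoffs (K − S): max(-40.12, 0) = 0, max(8.625, 0) = 8.625, max(45.67, 0) = 45.67
Node u (S = 162.5): V_u = e^(−0.08)·[0.3376·0.0000 + 0.6624·8.6250] = 5.2742
Node d (S = 123.5): V_d = e^(−0.08)·[0.3376·8.6250 + 0.6624·45.6750] = 30.6179
Node 0 (S = 130): V_0 = e^(−0.08)·[0.3376·5.2742 + 0.6624·30.6179] = 20.3664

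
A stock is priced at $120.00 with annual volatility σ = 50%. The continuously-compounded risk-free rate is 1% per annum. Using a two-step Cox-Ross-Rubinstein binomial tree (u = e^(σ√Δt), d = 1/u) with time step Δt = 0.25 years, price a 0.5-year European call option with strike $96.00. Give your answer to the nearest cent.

$31.65

CRR parameters: u = e^(σ√Δt) = e^(0.5·√0.25) = 1.2840, d = 1/u = 0.7788
Per-period rate: rΔt = 0.01·0.25 = 0.0025, so R = e^0.0025 = 1.0025
Risk-neutral probability p = (e^0.0025 − 0.7788)/(1.2840 − 0.7788) = 0.2237/0.5052 = 0.4428
Terminal stock prices: S_uu = 197.8, S_ud = 120, S_dd = 72.78
Terminal payoffs (S − K): max(101.8, 0) = 101.8, max(24, 0) = 24, max(-23.22, 0) = 0
Node u (S = 154.1): V_u = e^(−0.0025)·[0.4428·101.8466 + 0.5572·24.0000] = 58.3228
Node d (S = 93.46): V_d = e^(−0.0025)·[0.4428·24.0000 + 0.5572·0.0000] = 10.6001
Node 0 (S = 120): V_0 = e^(−0.0025)·[0.4428·58.3228 + 0.5572·10.6001] = 31.6514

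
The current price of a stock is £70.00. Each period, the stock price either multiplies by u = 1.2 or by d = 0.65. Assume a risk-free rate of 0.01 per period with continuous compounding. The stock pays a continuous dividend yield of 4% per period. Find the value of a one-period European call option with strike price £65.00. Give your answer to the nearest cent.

£10.96

Per-period risk-free factor R = e^0.01 = 1.0101; dividend-adjusted growth = e^(0.01−0.04) = 0.9704.
Risk-neutral probability p = (0.9704 − 0.65)/(1.2 − 0.65) = 0.3204/0.5500 = 0.5826
Terminal stock prices: S_u = 84, S_d = 45.5
Terminal payoffs (S − K): max(19, 0) = 19, max(-19.5, 0) = 0
Node 0 (S = 70): V_0 = e^(−0.01)·[0.5826·19.0000 + 0.4174·0.0000] = 10.9598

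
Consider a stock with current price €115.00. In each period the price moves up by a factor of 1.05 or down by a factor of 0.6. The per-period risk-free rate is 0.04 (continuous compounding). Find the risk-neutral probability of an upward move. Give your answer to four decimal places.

p = 0.9796

Risk-neutral probability p = (e^0.04 − 0.6)/(1.05 − 0.6) = 0.4408/0.4500 = 0.9796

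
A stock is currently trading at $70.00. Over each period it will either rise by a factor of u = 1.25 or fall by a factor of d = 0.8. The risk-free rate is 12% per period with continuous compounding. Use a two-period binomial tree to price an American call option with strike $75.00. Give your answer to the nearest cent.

Risk-neutral probability p = (e^0.12 − 0.8)/(1.25 − 0.8) = 0.3275/0.4500 = 0.7278
Terminal stock prices: S_uu = 109.4, S_ud = 70, S_dd = 44.8
Terminal payoffs (S − K): max(34.38, 0) = 34.38, max(-5, 0) = 0, max(-30.2, 0) = 0
Node u (S = 87.5): continuation = e^(−0.12)·[0.7278·34.3750 + 0.2722·0.0000] = 22.1882; exercise value = 12.5000 ≤ continuation, so V_u = 22.1882
Node d (S = 56): continuation = e^(−0.12)·[0.7278·0.0000 + 0.2722·0.0000] = 0.0000; exercise value = 0.0000 ≤ continuation, so V_d = 0.0000
Node 0 (S = 70): continuation = e^(−0.12)·[0.7278·22.1882 + 0.2722·0.0000] = 14.3219; exercise value = 0.0000 ≤ continuation, so V_0 = 14.3219

$14.32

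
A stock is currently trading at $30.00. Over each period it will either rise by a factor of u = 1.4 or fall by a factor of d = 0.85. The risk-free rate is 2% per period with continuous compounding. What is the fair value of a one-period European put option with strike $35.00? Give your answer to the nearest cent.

Risk-neutral probability p = (e^0.02 − 0.85)/(1.4 − 0.85) = 0.1702/0.5500 = 0.3095
Terminal stock prices: S_u = 42, S_d = 25.5
Terminal payoffs (K − S): max(-7, 0) = 0, max(9.5, 0) = 9.5
Node 0 (S = 30): V_0 = e^(−0.02)·[0.3095·0.0000 + 0.6905·9.5000] = 6.4303

$6.43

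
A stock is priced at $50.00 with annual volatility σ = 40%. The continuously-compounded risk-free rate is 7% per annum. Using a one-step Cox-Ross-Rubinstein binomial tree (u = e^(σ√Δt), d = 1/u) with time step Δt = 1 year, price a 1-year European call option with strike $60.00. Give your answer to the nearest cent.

CRR parameters: u = e^(σ√Δt) = e^(0.4·√1) = 1.4918, d = 1/u = 0.6703
Per-period rate: rΔt = 0.07·1 = 0.07, so R = e^0.07 = 1.0725
Risk-neutral probability p = (e^0.07 − 0.6703)/(1.4918 − 0.6703) = 0.4022/0.8215 = 0.4896
Terminal stock prices: S_u = 74.59, S_d = 33.52
Terminal payoffs (S − K): max(14.59, 0) = 14.59, max(-26.48, 0) = 0
Node 0 (S = 50): V_0 = e^(−0.07)·[0.4896·14.5912 + 0.5104·0.0000] = 6.6606

$6.66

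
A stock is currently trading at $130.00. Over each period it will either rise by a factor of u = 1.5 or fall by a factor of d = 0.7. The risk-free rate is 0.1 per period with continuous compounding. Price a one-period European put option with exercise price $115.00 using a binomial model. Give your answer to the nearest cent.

Risk-neutral probability p = (e^0.1 − 0.7)/(1.5 − 0.7) = 0.4052/0.8000 = 0.5065
Terminal stock prices: S_u = 195, S_d = 91
Terminal payoffs (K − S): max(-80, 0) = 0, max(24, 0) = 24
Node 0 (S = 130): V_0 = e^(−0.1)·[0.5065·0.0000 + 0.4935·24.0000] = 10.7177

$10.72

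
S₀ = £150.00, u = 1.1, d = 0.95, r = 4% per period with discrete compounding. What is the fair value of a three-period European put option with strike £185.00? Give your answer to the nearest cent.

Risk-neutral probability p = (1 + 0.04 − 0.95)/(1.1 − 0.95) = 0.0900/0.1500 = 0.6000
Terminal stock prices: S_uuu = 199.7, S_uud = 172.4, S_udd = 148.9, S_ddd = 128.6
Terminal payoffs (K − S): max(-14.65, 0) = 0, max(12.57, 0) = 12.57, max(36.09, 0) = 36.09, max(56.39, 0) = 56.39
Node uu (S = 181.5): V_uu = 1/1.04·[0.6000·0.0000 + 0.4000·12.5750] = 4.8365
Node ud (S = 156.8): V_ud = 1/1.04·[0.6000·12.5750 + 0.4000·36.0875] = 21.1346
Node dd (S = 135.4): V_dd = 1/1.04·[0.6000·36.0875 + 0.4000·56.3938] = 42.5096
Node u (S = 165): V_u = 1/1.04·[0.6000·4.8365 + 0.4000·21.1346] = 10.9190
Node d (S = 142.5): V_d = 1/1.04·[0.6000·21.1346 + 0.4000·42.5096] = 28.5429
Node 0 (S = 150): V_0 = 1/1.04·[0.6000·10.9190 + 0.4000·28.5429] = 17.2775

£17.28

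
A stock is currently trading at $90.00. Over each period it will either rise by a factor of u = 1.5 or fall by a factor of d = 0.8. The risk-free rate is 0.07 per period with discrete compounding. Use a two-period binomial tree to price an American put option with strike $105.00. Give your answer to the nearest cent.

Risk-neutral probability p = (1 + 0.07 − 0.8)/(1.5 − 0.8) = 0.2700/0.7000 = 0.3857
Terminal stock prices: S_uu = 202.5, S_ud = 108, S_dd = 57.6
Terminal payoffs (K − S): max(-97.5, 0) = 0, max(-3, 0) = 0, max(47.4, 0) = 47.4
Node u (S = 135): continuation = 1/1.07·[0.3857·0.0000 + 0.6143·0.0000] = 0.0000; exercise value = 0.0000 ≤ continuation, so V_u = 0.0000
Node d (S = 72): continuation = 1/1.07·[0.3857·0.0000 + 0.6143·47.4000] = 27.2123; exercise value = 33.0000 > continuation, so V_d = 33.0000 (exercise)
Node 0 (S = 90): continuation = 1/1.07·[0.3857·0.0000 + 0.6143·33.0000] = 18.9453; exercise value = 15.0000 ≤ continuation, so V_0 = 18.9453

$18.95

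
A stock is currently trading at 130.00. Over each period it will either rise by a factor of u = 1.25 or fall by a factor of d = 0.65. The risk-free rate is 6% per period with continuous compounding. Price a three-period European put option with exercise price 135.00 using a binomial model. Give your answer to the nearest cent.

Risk-neutral probability p = (e^0.06 − 0.65)/(1.25 − 0.65) = 0.4118/0.6000 = 0.6864
Terminal stock prices: S_uuu = 253.9, S_uud = 132, S_udd = 68.66, S_ddd = 35.7
Terminal payoffs (K − S): max(-118.9, 0) = 0, max(2.969, 0) = 2.969, max(66.34, 0) = 66.34, max(99.3, 0) = 99.3
Node uu (S = 203.1): V_uu = e^(−0.06)·[0.6864·0.0000 + 0.3136·2.9688] = 0.8768
Node ud (S = 105.6): V_ud = e^(−0.06)·[0.6864·2.9688 + 0.3136·66.3438] = 21.5132
Node dd (S = 54.93): V_dd = e^(−0.06)·[0.6864·66.3438 + 0.3136·99.2987] = 72.2132
Node u (S = 162.5): V_u = e^(−0.06)·[0.6864·0.8768 + 0.3136·21.5132] = 6.9206
Node d (S = 84.5): V_d = e^(−0.06)·[0.6864·21.5132 + 0.3136·72.2132] = 35.2343
Node 0 (S = 130): V_0 = e^(−0.06)·[0.6864·6.9206 + 0.3136·35.2343] = 14.8798

14.88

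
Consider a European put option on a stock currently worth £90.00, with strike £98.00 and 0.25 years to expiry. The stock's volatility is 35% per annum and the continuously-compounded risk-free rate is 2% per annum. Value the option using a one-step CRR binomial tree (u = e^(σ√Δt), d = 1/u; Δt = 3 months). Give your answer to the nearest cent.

£11.82

CRR parameters: u = e^(σ√Δt) = e^(0.35·√0.25) = 1.1912, d = 1/u = 0.8395
Per-period rate: rΔt = 0.02·0.25 = 0.005, so R = e^0.005 = 1.0050
Risk-neutral probability p = (e^0.005 − 0.8395)/(1.1912 − 0.8395) = 0.1656/0.3518 = 0.4706
Terminal stock prices: S_u = 107.2, S_d = 75.55
Terminal payoffs (K − S): max(-9.212, 0) = 0, max(22.45, 0) = 22.45
Node 0 (S = 90): V_0 = e^(−0.005)·[0.4706·0.0000 + 0.5294·22.4489] = 11.8249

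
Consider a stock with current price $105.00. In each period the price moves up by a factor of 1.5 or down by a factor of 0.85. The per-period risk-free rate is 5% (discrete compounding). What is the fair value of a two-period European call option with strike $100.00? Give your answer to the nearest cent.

Risk-neutral probability p = (1 + 0.05 − 0.85)/(1.5 − 0.85) = 0.2000/0.6500 = 0.3077
Terminal stock prices: S_uu = 236.2, S_ud = 133.9, S_dd = 75.86
Terminal payoffs (S − K): max(136.2, 0) = 136.2, max(33.88, 0) = 33.88, max(-24.14, 0) = 0
Node u (S = 157.5): V_u = 1/1.05·[0.3077·136.2500 + 0.6923·33.8750] = 62.2619
Node d (S = 89.25): V_d = 1/1.05·[0.3077·33.8750 + 0.6923·0.0000] = 9.9267
Node 0 (S = 105): V_0 = 1/1.05·[0.3077·62.2619 + 0.6923·9.9267] = 24.7904

$24.79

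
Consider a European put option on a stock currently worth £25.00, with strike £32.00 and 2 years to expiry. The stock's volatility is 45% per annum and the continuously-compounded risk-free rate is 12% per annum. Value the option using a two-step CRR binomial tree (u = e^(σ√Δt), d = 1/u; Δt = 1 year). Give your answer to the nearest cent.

£6.60

CRR parameters: u = e^(σ√Δt) = e^(0.45·√1) = 1.5683, d = 1/u = 0.6376
Per-period rate: rΔt = 0.12·1 = 0.12, so R = e^0.12 = 1.1275
Risk-neutral probability p = (e^0.12 − 0.6376)/(1.5683 − 0.6376) = 0.4899/0.9307 = 0.5264
Terminal stock prices: S_uu = 61.49, S_ud = 25, S_dd = 10.16
Terminal payoffs (K − S): max(-29.49, 0) = 0, max(7, 0) = 7, max(21.84, 0) = 21.84
Node u (S = 39.21): V_u = e^(−0.12)·[0.5264·0.0000 + 0.4736·7.0000] = 2.9406
Node d (S = 15.94): V_d = e^(−0.12)·[0.5264·7.0000 + 0.4736·21.8358] = 12.4408
Node 0 (S = 25): V_0 = e^(−0.12)·[0.5264·2.9406 + 0.4736·12.4408] = 6.5990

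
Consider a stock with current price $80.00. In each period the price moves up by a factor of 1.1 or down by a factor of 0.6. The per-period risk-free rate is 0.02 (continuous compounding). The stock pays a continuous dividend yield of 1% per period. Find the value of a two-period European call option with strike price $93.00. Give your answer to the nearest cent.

Per-period risk-free factor R = e^0.02 = 1.0202; dividend-adjusted growth = e^(0.02−0.01) = 1.0101.
Risk-neutral probability p = (1.0101 − 0.6)/(1.1 − 0.6) = 0.4101/0.5000 = 0.8201
Terminal stock prices: S_uu = 96.8, S_ud = 52.8, S_dd = 28.8
Terminal payoffs (S − K): max(3.8, 0) = 3.8, max(-40.2, 0) = 0, max(-64.2, 0) = 0
Node u (S = 88): V_u = e^(−0.02)·[0.8201·3.8000 + 0.1799·0.0000] = 3.0547
Node d (S = 48): V_d = e^(−0.02)·[0.8201·0.0000 + 0.1799·0.0000] = 0.0000
Node 0 (S = 80): V_0 = e^(−0.02)·[0.8201·3.0547 + 0.1799·0.0000] = 2.4555

$2.46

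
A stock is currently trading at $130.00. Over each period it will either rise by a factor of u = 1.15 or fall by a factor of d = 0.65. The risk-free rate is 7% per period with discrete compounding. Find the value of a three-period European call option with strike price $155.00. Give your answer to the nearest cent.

$20.67

Risk-neutral probability p = (1 + 0.07 − 0.65)/(1.15 − 0.65) = 0.4200/0.5000 = 0.8400
Terminal stock prices: S_uuu = 197.7, S_uud = 111.8, S_udd = 63.16, S_ddd = 35.7
Terminal payoffs (S − K): max(42.71, 0) = 42.71, max(-43.25, 0) = 0, max(-91.84, 0) = 0, max(-119.3, 0) = 0
Node uu (S = 171.9): V_uu = 1/1.07·[0.8400·42.7137 + 0.1600·0.0000] = 33.5323
Node ud (S = 97.17): V_ud = 1/1.07·[0.8400·0.0000 + 0.1600·0.0000] = 0.0000
Node dd (S = 54.93): V_dd = 1/1.07·[0.8400·0.0000 + 0.1600·0.0000] = 0.0000
Node u (S = 149.5): V_u = 1/1.07·[0.8400·33.5323 + 0.1600·0.0000] = 26.3244
Node d (S = 84.5): V_d = 1/1.07·[0.8400·0.0000 + 0.1600·0.0000] = 0.0000
Node 0 (S = 130): V_0 = 1/1.07·[0.8400·26.3244 + 0.1600·0.0000] = 20.6659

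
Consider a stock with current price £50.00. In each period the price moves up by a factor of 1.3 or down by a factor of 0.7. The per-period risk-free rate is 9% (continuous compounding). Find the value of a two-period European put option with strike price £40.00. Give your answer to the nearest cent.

Risk-neutral probability p = (e^0.09 − 0.7)/(1.3 − 0.7) = 0.3942/0.6000 = 0.6570
Terminal stock prices: S_uu = 84.5, S_ud = 45.5, S_dd = 24.5
Terminal payoffs (K − S): max(-44.5, 0) = 0, max(-5.5, 0) = 0, max(15.5, 0) = 15.5
Node u (S = 65): V_u = e^(−0.09)·[0.6570·0.0000 + 0.3430·0.0000] = 0.0000
Node d (S = 35): V_d = e^(−0.09)·[0.6570·0.0000 + 0.3430·15.5000] = 4.8595
Node 0 (S = 50): V_0 = e^(−0.09)·[0.6570·0.0000 + 0.3430·4.8595] = 1.5235

£1.52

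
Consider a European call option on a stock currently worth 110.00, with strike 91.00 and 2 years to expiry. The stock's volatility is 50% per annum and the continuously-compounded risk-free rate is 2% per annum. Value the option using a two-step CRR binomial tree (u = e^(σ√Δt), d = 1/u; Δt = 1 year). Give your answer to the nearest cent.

40.23

CRR parameters: u = e^(σ√Δt) = e^(0.5·√1) = 1.6487, d = 1/u = 0.6065
Per-period rate: rΔt = 0.02·1 = 0.02, so R = e^0.02 = 1.0202
Risk-neutral probability p = (e^0.02 − 0.6065)/(1.6487 − 0.6065) = 0.4137/1.0422 = 0.3969
Terminal stock prices: S_uu = 299, S_ud = 110, S_dd = 40.47
Terminal payoffs (S − K): max(208, 0) = 208, max(19, 0) = 19, max(-50.53, 0) = 0
Node u (S = 181.4): V_u = e^(−0.02)·[0.3969·208.0110 + 0.6031·19.0000] = 92.1613
Node d (S = 66.72): V_d = e^(−0.02)·[0.3969·19.0000 + 0.6031·0.0000] = 7.3922
Node 0 (S = 110): V_0 = e^(−0.02)·[0.3969·92.1613 + 0.6031·7.3922] = 40.2265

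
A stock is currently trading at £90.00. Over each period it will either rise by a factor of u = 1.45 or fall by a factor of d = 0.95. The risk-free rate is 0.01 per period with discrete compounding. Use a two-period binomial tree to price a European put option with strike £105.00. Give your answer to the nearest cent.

Risk-neutral probability p = (1 + 0.01 − 0.95)/(1.45 − 0.95) = 0.0600/0.5000 = 0.1200
Terminal stock prices: S_uu = 189.2, S_ud = 124, S_dd = 81.22
Terminal payoffs (K − S): max(-84.22, 0) = 0, max(-18.97, 0) = 0, max(23.78, 0) = 23.78
Node u (S = 130.5): V_u = 1/1.01·[0.1200·0.0000 + 0.8800·0.0000] = 0.0000
Node d (S = 85.5): V_d = 1/1.01·[0.1200·0.0000 + 0.8800·23.7750] = 20.7149
Node 0 (S = 90): V_0 = 1/1.01·[0.1200·0.0000 + 0.8800·20.7149] = 18.0486

£18.05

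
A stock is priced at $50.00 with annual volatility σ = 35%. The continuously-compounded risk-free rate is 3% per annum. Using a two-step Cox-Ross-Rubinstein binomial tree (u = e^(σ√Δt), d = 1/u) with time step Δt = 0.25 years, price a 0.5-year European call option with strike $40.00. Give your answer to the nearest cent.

CRR parameters: u = e^(σ√Δt) = e^(0.35·√0.25) = 1.1912, d = 1/u = 0.8395
Per-period rate: rΔt = 0.03·0.25 = 0.0075, so R = e^0.0075 = 1.0075
Risk-neutral probability p = (e^0.0075 − 0.8395)/(1.1912 − 0.8395) = 0.1681/0.3518 = 0.4778
Terminal stock prices: S_uu = 70.95, S_ud = 50, S_dd = 35.23
Terminal payoffs (S − K): max(30.95, 0) = 30.95, max(10, 0) = 10, max(-4.766, 0) = 0
Node u (S = 59.56): V_u = e^(−0.0075)·[0.4778·30.9534 + 0.5222·10.0000] = 19.8612
Node d (S = 41.97): V_d = e^(−0.0075)·[0.4778·10.0000 + 0.5222·0.0000] = 4.7419
Node 0 (S = 50): V_0 = e^(−0.0075)·[0.4778·19.8612 + 0.5222·4.7419] = 11.8759

$11.88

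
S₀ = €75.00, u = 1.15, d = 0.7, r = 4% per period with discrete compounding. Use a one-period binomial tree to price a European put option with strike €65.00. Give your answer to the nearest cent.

€2.94

Risk-neutral probability p = (1 + 0.04 − 0.7)/(1.15 − 0.7) = 0.3400/0.4500 = 0.7556
Terminal stock prices: S_u = 86.25, S_d = 52.5
Terminal payoffs (K − S): max(-21.25, 0) = 0, max(12.5, 0) = 12.5
Node 0 (S = 75): V_0 = 1/1.04·[0.7556·0.0000 + 0.2444·12.5000] = 2.9380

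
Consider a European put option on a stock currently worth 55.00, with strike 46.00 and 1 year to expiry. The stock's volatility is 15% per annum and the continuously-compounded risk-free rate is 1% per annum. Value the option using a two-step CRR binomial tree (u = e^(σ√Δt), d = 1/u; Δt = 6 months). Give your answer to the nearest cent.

CRR parameters: u = e^(σ√Δt) = e^(0.15·√0.5) = 1.1119, d = 1/u = 0.8994
Per-period rate: rΔt = 0.01·0.5 = 0.005, so R = e^0.005 = 1.0050
Risk-neutral probability p = (e^0.005 − 0.8994)/(1.1119 − 0.8994) = 0.1056/0.2125 = 0.4971
Terminal stock prices: S_uu = 68, S_ud = 55, S_dd = 44.49
Terminal payoffs (K − S): max(-22, 0) = 0, max(-9, 0) = 0, max(1.513, 0) = 1.513
Node u (S = 61.15): V_u = e^(−0.005)·[0.4971·0.0000 + 0.5029·0.0000] = 0.0000
Node d (S = 49.47): V_d = e^(−0.005)·[0.4971·0.0000 + 0.5029·1.5128] = 0.7570
Node 0 (S = 55): V_0 = e^(−0.005)·[0.4971·0.0000 + 0.5029·0.7570] = 0.3788

0.38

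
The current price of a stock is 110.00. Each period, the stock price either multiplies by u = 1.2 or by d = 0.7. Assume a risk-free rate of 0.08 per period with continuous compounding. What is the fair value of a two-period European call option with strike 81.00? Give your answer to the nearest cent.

Risk-neutral probability p = (e^0.08 − 0.7)/(1.2 − 0.7) = 0.3833/0.5000 = 0.7666
Terminal stock prices: S_uu = 158.4, S_ud = 92.4, S_dd = 53.9
Terminal payoffs (S − K): max(77.4, 0) = 77.4, max(11.4, 0) = 11.4, max(-27.1, 0) = 0
Node u (S = 132): V_u = e^(−0.08)·[0.7666·77.4000 + 0.2334·11.4000] = 57.2276
Node d (S = 77): V_d = e^(−0.08)·[0.7666·11.4000 + 0.2334·0.0000] = 8.0671
Node 0 (S = 110): V_0 = e^(−0.08)·[0.7666·57.2276 + 0.2334·8.0671] = 42.2346

42.23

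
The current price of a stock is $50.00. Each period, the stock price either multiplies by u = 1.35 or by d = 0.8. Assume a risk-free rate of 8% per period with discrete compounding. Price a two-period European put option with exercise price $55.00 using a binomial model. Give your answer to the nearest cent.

Risk-neutral probability p = (1 + 0.08 − 0.8)/(1.35 − 0.8) = 0.2800/0.5500 = 0.5091
Terminal stock prices: S_uu = 91.13, S_ud = 54, S_dd = 32
Terminal payoffs (K − S): max(-36.13, 0) = 0, max(1, 0) = 1, max(23, 0) = 23
Node u (S = 67.5): V_u = 1/1.08·[0.5091·0.0000 + 0.4909·1.0000] = 0.4545
Node d (S = 40): V_d = 1/1.08·[0.5091·1.0000 + 0.4909·23.0000] = 10.9259
Node 0 (S = 50): V_0 = 1/1.08·[0.5091·0.4545 + 0.4909·10.9259] = 5.1806

$5.18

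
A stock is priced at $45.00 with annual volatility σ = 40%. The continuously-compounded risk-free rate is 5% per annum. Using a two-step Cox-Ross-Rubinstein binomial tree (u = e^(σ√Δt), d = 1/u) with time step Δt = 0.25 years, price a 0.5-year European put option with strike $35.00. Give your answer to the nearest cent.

CRR parameters: u = e^(σ√Δt) = e^(0.4·√0.25) = 1.2214, d = 1/u = 0.8187
Per-period rate: rΔt = 0.05·0.25 = 0.0125, so R = e^0.0125 = 1.0126
Risk-neutral probability p = (e^0.0125 − 0.8187)/(1.2214 − 0.8187) = 0.1938/0.4027 = 0.4814
Terminal stock prices: S_uu = 67.13, S_ud = 45, S_dd = 30.16
Terminal payoffs (K − S): max(-32.13, 0) = 0, max(-10, 0) = 0, max(4.836, 0) = 4.836
Node u (S = 54.96): V_u = e^(−0.0125)·[0.4814·0.0000 + 0.5186·0.0000] = 0.0000
Node d (S = 36.84): V_d = e^(−0.0125)·[0.4814·0.0000 + 0.5186·4.8356] = 2.4766
Node 0 (S = 45): V_0 = e^(−0.0125)·[0.4814·0.0000 + 0.5186·2.4766] = 1.2684

$1.27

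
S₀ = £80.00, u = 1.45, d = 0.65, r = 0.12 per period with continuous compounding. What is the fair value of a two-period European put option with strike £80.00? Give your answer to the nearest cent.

£7.65

Risk-neutral probability p = (e^0.12 − 0.65)/(1.45 − 0.65) = 0.4775/0.8000 = 0.5969
Terminal stock prices: S_uu = 168.2, S_ud = 75.4, S_dd = 33.8
Terminal payoffs (K − S): max(-88.2, 0) = 0, max(4.6, 0) = 4.6, max(46.2, 0) = 46.2
Node u (S = 116): V_u = e^(−0.12)·[0.5969·0.0000 + 0.4031·4.6000] = 1.6447
Node d (S = 52): V_d = e^(−0.12)·[0.5969·4.6000 + 0.4031·46.2000] = 18.9536
Node 0 (S = 80): V_0 = e^(−0.12)·[0.5969·1.6447 + 0.4031·18.9536] = 7.6474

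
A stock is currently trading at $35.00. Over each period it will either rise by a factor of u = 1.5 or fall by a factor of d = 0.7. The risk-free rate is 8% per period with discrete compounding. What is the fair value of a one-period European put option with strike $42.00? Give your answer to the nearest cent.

Risk-neutral probability p = (1 + 0.08 − 0.7)/(1.5 − 0.7) = 0.3800/0.8000 = 0.4750
Terminal stock prices: S_u = 52.5, S_d = 24.5
Terminal payoffs (K − S): max(-10.5, 0) = 0, max(17.5, 0) = 17.5
Node 0 (S = 35): V_0 = 1/1.08·[0.4750·0.0000 + 0.5250·17.5000] = 8.5069

$8.51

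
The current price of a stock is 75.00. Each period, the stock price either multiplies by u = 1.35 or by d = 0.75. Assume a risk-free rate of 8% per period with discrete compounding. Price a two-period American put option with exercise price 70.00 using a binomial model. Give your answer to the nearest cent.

Risk-neutral probability p = (1 + 0.08 − 0.75)/(1.35 − 0.75) = 0.3300/0.6000 = 0.5500
Terminal stock prices: S_uu = 136.7, S_ud = 75.94, S_dd = 42.19
Terminal payoffs (K − S): max(-66.69, 0) = 0, max(-5.938, 0) = 0, max(27.81, 0) = 27.81
Node u (S = 101.2): continuation = 1/1.08·[0.5500·0.0000 + 0.4500·0.0000] = 0.0000; exercise value = 0.0000 ≤ continuation, so V_u = 0.0000
Node d (S = 56.25): continuation = 1/1.08·[0.5500·0.0000 + 0.4500·27.8125] = 11.5885; exercise value = 13.7500 > continuation, so V_d = 13.7500 (exercise)
Node 0 (S = 75): continuation = 1/1.08·[0.5500·0.0000 + 0.4500·13.7500] = 5.7292; exercise value = 0.0000 ≤ continuation, so V_0 = 5.7292

5.73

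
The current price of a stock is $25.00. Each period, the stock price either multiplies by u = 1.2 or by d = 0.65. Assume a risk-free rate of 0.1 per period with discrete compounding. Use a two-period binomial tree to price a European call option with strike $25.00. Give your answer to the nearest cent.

$6.09

Risk-neutral probability p = (1 + 0.1 − 0.65)/(1.2 − 0.65) = 0.4500/0.5500 = 0.8182
Terminal stock prices: S_uu = 36, S_ud = 19.5, S_dd = 10.56
Terminal payoffs (S − K): max(11, 0) = 11, max(-5.5, 0) = 0, max(-14.44, 0) = 0
Node u (S = 30): V_u = 1/1.1·[0.8182·11.0000 + 0.1818·0.0000] = 8.1818
Node d (S = 16.25): V_d = 1/1.1·[0.8182·0.0000 + 0.1818·0.0000] = 0.0000
Node 0 (S = 25): V_0 = 1/1.1·[0.8182·8.1818 + 0.1818·0.0000] = 6.0856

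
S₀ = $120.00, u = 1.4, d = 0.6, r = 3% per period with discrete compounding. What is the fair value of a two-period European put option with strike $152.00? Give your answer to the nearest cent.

$45.93

Risk-neutral probability p = (1 + 0.03 − 0.6)/(1.4 − 0.6) = 0.4300/0.8000 = 0.5375
Terminal stock prices: S_uu = 235.2, S_ud = 100.8, S_dd = 43.2
Terminal payoffs (K − S): max(-83.2, 0) = 0, max(51.2, 0) = 51.2, max(108.8, 0) = 108.8
Node u (S = 168): V_u = 1/1.03·[0.5375·0.0000 + 0.4625·51.2000] = 22.9903
Node d (S = 72): V_d = 1/1.03·[0.5375·51.2000 + 0.4625·108.8000] = 75.5728
Node 0 (S = 120): V_0 = 1/1.03·[0.5375·22.9903 + 0.4625·75.5728] = 45.9318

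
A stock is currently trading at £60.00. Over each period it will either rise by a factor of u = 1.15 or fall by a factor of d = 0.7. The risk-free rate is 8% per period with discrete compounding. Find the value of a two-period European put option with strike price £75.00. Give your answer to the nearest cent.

Risk-neutral probability p = (1 + 0.08 − 0.7)/(1.15 − 0.7) = 0.3800/0.4500 = 0.8444
Terminal stock prices: S_uu = 79.35, S_ud = 48.3, S_dd = 29.4
Terminal payoffs (K − S): max(-4.35, 0) = 0, max(26.7, 0) = 26.7, max(45.6, 0) = 45.6
Node u (S = 69): V_u = 1/1.08·[0.8444·0.0000 + 0.1556·26.7000] = 3.8457
Node d (S = 42): V_d = 1/1.08·[0.8444·26.7000 + 0.1556·45.6000] = 27.4444
Node 0 (S = 60): V_0 = 1/1.08·[0.8444·3.8457 + 0.1556·27.4444] = 6.9598

£6.96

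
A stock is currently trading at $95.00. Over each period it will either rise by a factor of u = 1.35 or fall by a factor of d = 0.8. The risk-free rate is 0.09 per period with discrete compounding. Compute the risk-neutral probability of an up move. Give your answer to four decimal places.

Risk-neutral probability p = (1 + 0.09 − 0.8)/(1.35 − 0.8) = 0.2900/0.5500 = 0.5273

p = 0.5273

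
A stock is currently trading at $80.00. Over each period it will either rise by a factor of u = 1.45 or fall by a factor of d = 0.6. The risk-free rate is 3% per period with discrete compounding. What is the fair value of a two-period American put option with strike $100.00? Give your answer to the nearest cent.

Risk-neutral probability p = (1 + 0.03 − 0.6)/(1.45 − 0.6) = 0.4300/0.8500 = 0.5059
Terminal stock prices: S_uu = 168.2, S_ud = 69.6, S_dd = 28.8
Terminal payoffs (K − S): max(-68.2, 0) = 0, max(30.4, 0) = 30.4, max(71.2, 0) = 71.2
Node u (S = 116): continuation = 1/1.03·[0.5059·0.0000 + 0.4941·30.4000] = 14.5837; exercise value = 0.0000 ≤ continuation, so V_u = 14.5837
Node d (S = 48): continuation = 1/1.03·[0.5059·30.4000 + 0.4941·71.2000] = 49.0874; exercise value = 52.0000 > continuation, so V_d = 52.0000 (exercise)
Node 0 (S = 80): continuation = 1/1.03·[0.5059·14.5837 + 0.4941·52.0000] = 32.1085; exercise value = 20.0000 ≤ continuation, so V_0 = 32.1085

$32.11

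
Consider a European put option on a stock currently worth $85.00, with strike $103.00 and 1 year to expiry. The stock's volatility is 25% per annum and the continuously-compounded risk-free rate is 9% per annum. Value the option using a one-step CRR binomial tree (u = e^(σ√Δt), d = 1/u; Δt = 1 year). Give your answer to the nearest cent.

$12.64

CRR parameters: u = e^(σ√Δt) = e^(0.25·√1) = 1.2840, d = 1/u = 0.7788
Per-period rate: rΔt = 0.09·1 = 0.09, so R = e^0.09 = 1.0942
Risk-neutral probability p = (e^0.09 − 0.7788)/(1.2840 − 0.7788) = 0.3154/0.5052 = 0.6242
Terminal stock prices: S_u = 109.1, S_d = 66.2
Terminal payoffs (K − S): max(-6.142, 0) = 0, max(36.8, 0) = 36.8
Node 0 (S = 85): V_0 = e^(−0.09)·[0.6242·0.0000 + 0.3758·36.8019] = 12.6390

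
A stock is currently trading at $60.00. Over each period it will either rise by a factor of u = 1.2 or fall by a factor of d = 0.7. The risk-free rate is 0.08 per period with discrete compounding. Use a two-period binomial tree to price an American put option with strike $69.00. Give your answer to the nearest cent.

$9.00

Risk-neutral probability p = (1 + 0.08 − 0.7)/(1.2 − 0.7) = 0.3800/0.5000 = 0.7600
Terminal stock prices: S_uu = 86.4, S_ud = 50.4, S_dd = 29.4
Terminal payoffs (K − S): max(-17.4, 0) = 0, max(18.6, 0) = 18.6, max(39.6, 0) = 39.6
Node u (S = 72): continuation = 1/1.08·[0.7600·0.0000 + 0.2400·18.6000] = 4.1333; exercise value = 0.0000 ≤ continuation, so V_u = 4.1333
Node d (S = 42): continuation = 1/1.08·[0.7600·18.6000 + 0.2400·39.6000] = 21.8889; exercise value = 27.0000 > continuation, so V_d = 27.0000 (exercise)
Node 0 (S = 60): continuation = 1/1.08·[0.7600·4.1333 + 0.2400·27.0000] = 8.9086; exercise value = 9.0000 > continuation, so V_0 = 9.0000 (exercise)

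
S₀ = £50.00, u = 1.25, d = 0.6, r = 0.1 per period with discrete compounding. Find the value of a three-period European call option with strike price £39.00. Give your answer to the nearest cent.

Risk-neutral probability p = (1 + 0.1 − 0.6)/(1.25 − 0.6) = 0.5000/0.6500 = 0.7692
Terminal stock prices: S_uuu = 97.66, S_uud = 46.88, S_udd = 22.5, S_ddd = 10.8
Terminal payoffs (S − K): max(58.66, 0) = 58.66, max(7.875, 0) = 7.875, max(-16.5, 0) = 0, max(-28.2, 0) = 0
Node uu (S = 78.12): V_uu = 1/1.1·[0.7692·58.6562 + 0.2308·7.8750] = 42.6705
Node ud (S = 37.5): V_ud = 1/1.1·[0.7692·7.8750 + 0.2308·0.0000] = 5.5070
Node dd (S = 18): V_dd = 1/1.1·[0.7692·0.0000 + 0.2308·0.0000] = 0.0000
Node u (S = 62.5): V_u = 1/1.1·[0.7692·42.6705 + 0.2308·5.5070] = 30.9948
Node d (S = 30): V_d = 1/1.1·[0.7692·5.5070 + 0.2308·0.0000] = 3.8510
Node 0 (S = 50): V_0 = 1/1.1·[0.7692·30.9948 + 0.2308·3.8510] = 22.4826

£22.48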